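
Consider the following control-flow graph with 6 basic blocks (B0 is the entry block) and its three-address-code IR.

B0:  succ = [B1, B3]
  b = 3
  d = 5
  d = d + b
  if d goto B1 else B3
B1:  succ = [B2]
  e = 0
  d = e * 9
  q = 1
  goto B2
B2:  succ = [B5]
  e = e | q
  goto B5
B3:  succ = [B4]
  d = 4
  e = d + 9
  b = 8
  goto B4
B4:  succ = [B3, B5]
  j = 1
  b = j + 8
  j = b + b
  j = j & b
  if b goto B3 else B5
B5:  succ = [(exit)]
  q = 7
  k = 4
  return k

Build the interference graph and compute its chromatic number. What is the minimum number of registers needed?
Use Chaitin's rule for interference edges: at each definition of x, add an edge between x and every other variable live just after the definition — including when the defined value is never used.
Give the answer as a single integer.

def/use:
  B0 def {b,d} use ∅
  B1 def {d,e,q} use ∅
  B2 def {e} use {e,q}
  B3 def {b,d,e} use ∅
  B4 def {b,j} use ∅
  B5 def {k,q} use ∅

Live sets:
  B0: in=∅ out=∅
  B1: in=∅ out={e,q}
  B2: in={e,q} out=∅
  B3: in=∅ out=∅
  B4: in=∅ out=∅
  B5: in=∅ out=∅

Conflict graph:
  b: {d,j}
  d: {b,e}
  e: {d,q}
  j: {b}
  k: ∅
  q: {e}

Chromatic number:
  {b,d} pairwise interfere (2-clique) ⇒ χ ≥ 2
  2-colouring: r0={b,e,k}  r1={d,j,q}
  χ = 2

Answer: 2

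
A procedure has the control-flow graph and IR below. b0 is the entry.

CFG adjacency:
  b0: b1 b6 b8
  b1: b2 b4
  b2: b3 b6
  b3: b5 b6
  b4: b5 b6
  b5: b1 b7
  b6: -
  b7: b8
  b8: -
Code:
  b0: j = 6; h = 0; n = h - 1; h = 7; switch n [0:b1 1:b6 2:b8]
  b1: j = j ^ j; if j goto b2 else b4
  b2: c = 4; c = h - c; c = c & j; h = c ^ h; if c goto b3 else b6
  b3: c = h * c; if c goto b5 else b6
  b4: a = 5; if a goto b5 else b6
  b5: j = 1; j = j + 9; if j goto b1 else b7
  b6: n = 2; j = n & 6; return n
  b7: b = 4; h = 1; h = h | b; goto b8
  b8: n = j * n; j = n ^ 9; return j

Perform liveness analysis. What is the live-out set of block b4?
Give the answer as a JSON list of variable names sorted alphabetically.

Answer: ["h", "n"]

Working:
Per-block:
  b0 def {h,j,n} use ∅
  b1 def {j} use {j}
  b2 def {c,h} use {h,j}
  b3 def {c} use {c,h}
  b4 def {a} use ∅
  b5 def {j} use ∅
  b6 def {j,n} use ∅
  b7 def {b,h} use ∅
  b8 def {j,n} use {j,n}

Liveness:
  b0: in=∅ out={h,j,n}
  b1: in={h,j,n} out={h,j,n}
  b2: in={h,j,n} out={c,h,n}
  b3: in={c,h,n} out={h,n}
  b4: in={h,n} out={h,n}
  b5: in={h,n} out={h,j,n}
  b6: in=∅ out=∅
  b7: in={j,n} out={j,n}
  b8: in={j,n} out=∅

live-out(b4) = ["h", "n"]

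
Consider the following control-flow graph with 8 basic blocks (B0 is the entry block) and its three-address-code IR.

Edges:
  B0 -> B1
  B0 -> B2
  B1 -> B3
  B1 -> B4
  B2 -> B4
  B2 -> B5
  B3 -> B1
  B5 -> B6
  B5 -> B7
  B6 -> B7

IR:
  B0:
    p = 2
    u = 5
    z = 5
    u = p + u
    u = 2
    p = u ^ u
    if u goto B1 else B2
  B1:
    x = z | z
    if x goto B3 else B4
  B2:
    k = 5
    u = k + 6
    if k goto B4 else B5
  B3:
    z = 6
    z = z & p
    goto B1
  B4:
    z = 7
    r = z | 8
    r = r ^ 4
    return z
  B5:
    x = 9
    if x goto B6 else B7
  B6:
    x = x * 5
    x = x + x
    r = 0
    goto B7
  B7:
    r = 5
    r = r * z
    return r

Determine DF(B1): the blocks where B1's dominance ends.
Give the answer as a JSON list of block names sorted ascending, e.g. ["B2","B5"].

Answer: ["B1", "B4"]

Working:
idom tree: B1←B0 B2←B0 B3←B1 B4←B0 B5←B2 B6←B5 B7←B5
Dom∩ at merges:
  B1: preds {B0,B3}: {B0} ∩ {B0,B1,B3} = {B0}; idom=B0
  B4: preds {B1,B2}: {B0,B1} ∩ {B0,B2} = {B0}; idom=B0
  B7: preds {B5,B6}: {B0,B2,B5} ∩ {B0,B2,B5,B6} = {B0,B2,B5}; idom=B5

DF derivation:
  join B1 pred B0: · stop@B0
  join B1 pred B3: B3→B1 stop@B0
  join B4 pred B1: B1 stop@B0
  join B4 pred B2: B2 stop@B0
  join B7 pred B5: · stop@B5
  join B7 pred B6: B6 stop@B5
  B0 → ∅
  B1 → {B1,B4}
  B2 → {B4}
  B3 → {B1}
  B4 → ∅
  B5 → ∅
  B6 → {B7}
  B7 → ∅

DF(B1) = ["B1", "B4"]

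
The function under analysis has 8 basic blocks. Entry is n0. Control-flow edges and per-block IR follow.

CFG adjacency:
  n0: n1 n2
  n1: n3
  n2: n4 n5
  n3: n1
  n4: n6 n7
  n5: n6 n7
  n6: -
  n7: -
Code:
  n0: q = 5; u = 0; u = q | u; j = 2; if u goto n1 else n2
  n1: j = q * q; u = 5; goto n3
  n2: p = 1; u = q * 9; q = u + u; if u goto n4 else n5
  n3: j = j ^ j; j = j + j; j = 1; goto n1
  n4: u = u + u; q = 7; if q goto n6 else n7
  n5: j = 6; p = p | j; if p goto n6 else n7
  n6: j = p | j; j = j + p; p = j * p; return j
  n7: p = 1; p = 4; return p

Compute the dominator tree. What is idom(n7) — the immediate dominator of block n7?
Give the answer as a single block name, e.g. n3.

Answer: n2

Analysis:
idom tree: n1←n0 n2←n0 n3←n1 n4←n2 n5←n2 n6←n2 n7←n2
Join-block Dom:
  n1: preds {n0,n3}: {n0} ∩ {n0,n1,n3} = {n0}; idom=n0
  n6: preds {n4,n5}: {n0,n2,n4} ∩ {n0,n2,n5} = {n0,n2}; idom=n2
  n7: preds {n4,n5}: {n0,n2,n4} ∩ {n0,n2,n5} = {n0,n2}; idom=n2

idom(n7) = n2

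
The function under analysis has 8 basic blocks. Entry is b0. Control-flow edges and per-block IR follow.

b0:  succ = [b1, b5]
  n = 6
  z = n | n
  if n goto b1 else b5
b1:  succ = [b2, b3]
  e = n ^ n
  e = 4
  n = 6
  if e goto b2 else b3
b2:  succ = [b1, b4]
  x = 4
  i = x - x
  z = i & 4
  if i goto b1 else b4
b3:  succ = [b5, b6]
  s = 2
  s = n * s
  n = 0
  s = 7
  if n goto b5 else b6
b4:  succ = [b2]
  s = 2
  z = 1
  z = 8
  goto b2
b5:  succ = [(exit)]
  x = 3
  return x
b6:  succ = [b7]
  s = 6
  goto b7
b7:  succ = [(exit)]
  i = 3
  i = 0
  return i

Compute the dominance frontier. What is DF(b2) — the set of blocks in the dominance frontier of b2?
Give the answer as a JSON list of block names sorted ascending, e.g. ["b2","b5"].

idom tree: b1←b0 b2←b1 b3←b1 b4←b2 b5←b0 b6←b3 b7←b6
Dom∩ at merges:
  b1: preds {b0,b2}: {b0} ∩ {b0,b1,b2} = {b0}; idom=b0
  b2: preds {b1,b4}: {b0,b1} ∩ {b0,b1,b2,b4} = {b0,b1}; idom=b1
  b5: preds {b0,b3}: {b0} ∩ {b0,b1,b3} = {b0}; idom=b0

Frontier:
  b1←b0: walk · to b0
  b1←b2: walk b2→b1 to b0
  b2←b1: walk · to b1
  b2←b4: walk b4→b2 to b1
  b5←b0: walk · to b0
  b5←b3: walk b3→b1 to b0
  b0 → ∅
  b1 → {b1,b5}
  b2 → {b1,b2}
  b3 → {b5}
  b4 → {b2}
  b5 → ∅
  b6 → ∅
  b7 → ∅

DF(b2) = ["b1", "b2"]

Answer: ["b1", "b2"]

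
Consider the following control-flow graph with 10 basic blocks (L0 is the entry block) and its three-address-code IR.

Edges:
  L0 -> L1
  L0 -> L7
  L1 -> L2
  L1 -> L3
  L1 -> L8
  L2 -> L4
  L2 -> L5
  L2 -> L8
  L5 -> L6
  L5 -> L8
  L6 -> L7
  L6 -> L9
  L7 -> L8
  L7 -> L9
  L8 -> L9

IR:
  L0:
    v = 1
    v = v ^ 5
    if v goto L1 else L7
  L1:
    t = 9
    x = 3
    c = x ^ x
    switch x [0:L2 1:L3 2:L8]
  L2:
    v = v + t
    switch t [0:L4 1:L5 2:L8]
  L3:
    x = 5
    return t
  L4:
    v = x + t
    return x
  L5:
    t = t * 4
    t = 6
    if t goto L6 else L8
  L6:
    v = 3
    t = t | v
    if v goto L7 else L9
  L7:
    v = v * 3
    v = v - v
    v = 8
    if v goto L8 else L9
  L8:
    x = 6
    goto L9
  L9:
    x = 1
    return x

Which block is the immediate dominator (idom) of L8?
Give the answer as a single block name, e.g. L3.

Answer: L0

Working:
idom tree: L1←L0 L2←L1 L3←L1 L4←L2 L5←L2 L6←L5 L7←L0 L8←L0 L9←L0
Join-block Dom:
  L7: preds {L0,L6}: {L0} ∩ {L0,L1,L2,L5,L6} = {L0}; idom=L0
  L8: preds {L1,L2,L5,L7}: {L0,L1} ∩ {L0,L1,L2} ∩ {L0,L1,L2,L5} ∩ {L0,L7} = {L0}; idom=L0
  L9: preds {L6,L7,L8}: {L0,L1,L2,L5,L6} ∩ {L0,L7} ∩ {L0,L8} = {L0}; idom=L0

idom(L8) = L0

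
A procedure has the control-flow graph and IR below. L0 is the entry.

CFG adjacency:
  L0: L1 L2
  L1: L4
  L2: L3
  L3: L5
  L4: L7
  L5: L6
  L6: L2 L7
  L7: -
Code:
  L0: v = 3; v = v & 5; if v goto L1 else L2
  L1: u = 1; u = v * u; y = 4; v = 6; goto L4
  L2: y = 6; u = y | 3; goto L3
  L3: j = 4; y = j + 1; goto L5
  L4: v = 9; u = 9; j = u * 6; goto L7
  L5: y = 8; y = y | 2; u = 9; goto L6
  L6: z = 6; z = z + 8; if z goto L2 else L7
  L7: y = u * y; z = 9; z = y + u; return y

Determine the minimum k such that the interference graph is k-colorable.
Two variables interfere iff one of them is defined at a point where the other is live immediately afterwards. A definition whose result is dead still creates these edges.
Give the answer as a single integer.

Answer: 3

Analysis:
Block summaries:
  L0 def {v} use ∅
  L1 def {u,v,y} use {v}
  L2 def {u,y} use ∅
  L3 def {j,y} use ∅
  L4 def {j,u,v} use ∅
  L5 def {u,y} use ∅
  L6 def {z} use ∅
  L7 def {y,z} use {u,y}

Live sets:
  L0: in=∅ out={v}
  L1: in={v} out={y}
  L2: in=∅ out=∅
  L3: in=∅ out=∅
  L4: in={y} out={u,y}
  L5: in=∅ out={u,y}
  L6: in={u,y} out={u,y}
  L7: in={u,y} out=∅

Interference:
  j — {u,y}
  u — {j,v,y,z}
  v — {u,y}
  y — {j,u,v,z}
  z — {u,y}

Colouring:
  lower bound: {j,u,y} mutually conflict ⇒ χ ≥ 3
  3-colouring: r0={u}  r1={y}  r2={j,v,z}
  χ = 3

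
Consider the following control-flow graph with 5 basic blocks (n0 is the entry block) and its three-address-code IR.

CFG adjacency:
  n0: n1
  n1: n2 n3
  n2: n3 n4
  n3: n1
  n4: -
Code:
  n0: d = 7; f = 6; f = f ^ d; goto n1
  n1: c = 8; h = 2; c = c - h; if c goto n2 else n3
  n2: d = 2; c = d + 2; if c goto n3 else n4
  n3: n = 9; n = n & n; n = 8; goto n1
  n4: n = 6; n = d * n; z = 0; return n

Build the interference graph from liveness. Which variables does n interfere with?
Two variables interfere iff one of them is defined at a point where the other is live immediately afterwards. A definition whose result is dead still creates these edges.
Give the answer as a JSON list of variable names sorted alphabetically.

Block summaries:
  n0 def {d,f} use ∅
  n1 def {c,h} use ∅
  n2 def {c,d} use ∅
  n3 def {n} use ∅
  n4 def {n,z} use {d}

Live sets:
  n0 li=∅ lo=∅
  n1 li=∅ lo=∅
  n2 li=∅ lo={d}
  n3 li=∅ lo=∅
  n4 li={d} lo=∅

Interfere edges:
  c: {d,h}
  d: {c,f,n}
  f: {d}
  h: {c}
  n: {d,z}
  z: {n}

N(n) = ["d", "z"]

Answer: ["d", "z"]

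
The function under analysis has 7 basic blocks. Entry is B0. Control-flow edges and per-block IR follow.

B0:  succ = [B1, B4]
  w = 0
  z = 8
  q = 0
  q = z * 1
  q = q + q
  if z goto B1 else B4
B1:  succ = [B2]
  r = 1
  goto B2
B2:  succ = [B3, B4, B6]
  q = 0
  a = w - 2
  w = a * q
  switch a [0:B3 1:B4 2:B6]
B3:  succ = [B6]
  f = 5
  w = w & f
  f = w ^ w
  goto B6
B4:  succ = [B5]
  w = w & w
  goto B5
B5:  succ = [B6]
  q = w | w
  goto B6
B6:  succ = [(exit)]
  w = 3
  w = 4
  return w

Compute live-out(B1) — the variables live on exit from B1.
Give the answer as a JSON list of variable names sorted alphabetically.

Block summaries:
  B0: def={q,w,z} ue=∅
  B1: def={r} ue=∅
  B2: def={a,q,w} ue={w}
  B3: def={f,w} ue={w}
  B4: def={w} ue={w}
  B5: def={q} ue={w}
  B6: def={w} ue=∅

Liveness:
  B0 li=∅ lo={w}
  B1 li={w} lo={w}
  B2 li={w} lo={w}
  B3 li={w} lo=∅
  B4 li={w} lo={w}
  B5 li={w} lo=∅
  B6 li=∅ lo=∅

live-out(B1) = ["w"]

Answer: ["w"]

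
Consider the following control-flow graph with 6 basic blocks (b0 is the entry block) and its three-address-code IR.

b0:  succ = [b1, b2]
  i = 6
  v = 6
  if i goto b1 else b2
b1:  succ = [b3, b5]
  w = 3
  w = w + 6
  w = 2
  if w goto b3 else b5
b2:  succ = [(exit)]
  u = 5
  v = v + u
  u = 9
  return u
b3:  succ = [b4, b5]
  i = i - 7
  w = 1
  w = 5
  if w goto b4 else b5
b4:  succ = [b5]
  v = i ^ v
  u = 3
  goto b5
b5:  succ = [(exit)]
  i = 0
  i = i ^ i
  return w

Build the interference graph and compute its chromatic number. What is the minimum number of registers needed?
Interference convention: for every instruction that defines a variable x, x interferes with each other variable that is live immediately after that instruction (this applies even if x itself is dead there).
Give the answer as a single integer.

Per-block:
  b0 def {i,v} use ∅
  b1 def {w} use ∅
  b2 def {u,v} use {v}
  b3 def {i,w} use {i}
  b4 def {u,v} use {i,v}
  b5 def {i} use {w}

Liveness:
  b0: in=∅ out={i,v}
  b1: in={i,v} out={i,v,w}
  b2: in={v} out=∅
  b3: in={i,v} out={i,v,w}
  b4: in={i,v,w} out={w}
  b5: in={w} out=∅

Conflict graph:
  i: {v,w}
  u: {v,w}
  v: {i,u,w}
  w: {i,u,v}

Chromatic number:
  lower bound: {i,v,w} mutually conflict ⇒ χ ≥ 3
  assign i→c2 u→c2 v→c0 w→c1 — no edge inside a register ⇒ χ ≤ 3
  χ = 3

Answer: 3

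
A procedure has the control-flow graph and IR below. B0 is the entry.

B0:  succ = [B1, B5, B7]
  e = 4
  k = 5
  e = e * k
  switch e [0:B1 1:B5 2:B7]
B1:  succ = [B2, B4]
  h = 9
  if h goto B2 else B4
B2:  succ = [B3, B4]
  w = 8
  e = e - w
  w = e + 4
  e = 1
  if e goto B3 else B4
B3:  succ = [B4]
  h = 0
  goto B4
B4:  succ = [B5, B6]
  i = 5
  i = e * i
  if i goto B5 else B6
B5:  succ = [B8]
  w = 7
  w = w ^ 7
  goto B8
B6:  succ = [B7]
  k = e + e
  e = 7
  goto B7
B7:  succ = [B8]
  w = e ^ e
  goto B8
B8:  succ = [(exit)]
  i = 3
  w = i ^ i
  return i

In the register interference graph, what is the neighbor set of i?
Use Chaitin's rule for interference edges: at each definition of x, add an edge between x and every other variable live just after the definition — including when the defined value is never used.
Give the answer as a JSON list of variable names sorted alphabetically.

Answer: ["e", "w"]

Derivation:
def/use:
  B0: def={e,k} ue=∅
  B1: def={h} ue=∅
  B2: def={e,w} ue={e}
  B3: def={h} ue=∅
  B4: def={i} ue={e}
  B5: def={w} ue=∅
  B6: def={e,k} ue={e}
  B7: def={w} ue={e}
  B8: def={i,w} ue=∅

Liveness:
  B0: in=∅ out={e}
  B1: in={e} out={e}
  B2: in={e} out={e}
  B3: in={e} out={e}
  B4: in={e} out={e}
  B5: in=∅ out=∅
  B6: in={e} out={e}
  B7: in={e} out=∅
  B8: in=∅ out=∅

Conflict graph:
  e↔{h,i,k,w}
  h↔{e}
  i↔{e,w}
  k↔{e}
  w↔{e,i}

N(i) = ["e", "w"]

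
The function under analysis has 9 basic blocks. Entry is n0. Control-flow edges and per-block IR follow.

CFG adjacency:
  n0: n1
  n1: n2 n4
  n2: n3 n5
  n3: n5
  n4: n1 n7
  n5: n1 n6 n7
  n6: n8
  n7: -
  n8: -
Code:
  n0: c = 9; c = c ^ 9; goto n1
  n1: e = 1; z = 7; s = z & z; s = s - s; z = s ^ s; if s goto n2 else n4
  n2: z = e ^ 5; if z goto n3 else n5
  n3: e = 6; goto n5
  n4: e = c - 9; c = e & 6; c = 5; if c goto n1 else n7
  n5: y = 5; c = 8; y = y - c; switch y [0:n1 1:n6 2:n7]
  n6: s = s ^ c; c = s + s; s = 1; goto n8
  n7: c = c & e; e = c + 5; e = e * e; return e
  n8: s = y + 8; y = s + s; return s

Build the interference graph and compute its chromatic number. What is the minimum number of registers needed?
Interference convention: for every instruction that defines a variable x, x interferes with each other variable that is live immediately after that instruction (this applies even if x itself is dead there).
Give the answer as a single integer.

def/use:
  n0: def={c} ue=∅
  n1: def={e,s,z} ue=∅
  n2: def={z} ue={e}
  n3: def={e} ue=∅
  n4: def={c,e} ue={c}
  n5: def={c,y} ue=∅
  n6: def={c,s} ue={c,s}
  n7: def={c,e} ue={c,e}
  n8: def={s,y} ue={y}

Backward fixpoint:
  n0 li=∅ lo={c}
  n1 li={c} lo={c,e,s}
  n2 li={e,s} lo={e,s}
  n3 li={s} lo={e,s}
  n4 li={c} lo={c,e}
  n5 li={e,s} lo={c,e,s,y}
  n6 li={c,s,y} lo={y}
  n7 li={c,e} lo=∅
  n8 li={y} lo=∅

Interference:
  c: {e,s,y,z}
  e: {c,s,y,z}
  s: {c,e,y,z}
  y: {c,e,s}
  z: {c,e,s}

Chromatic number:
  lower bound: {c,e,s,y} mutually conflict ⇒ χ ≥ 4
  4-colouring: c0={c}  c1={e}  c2={s}  c3={y,z}
  χ = 4

Answer: 4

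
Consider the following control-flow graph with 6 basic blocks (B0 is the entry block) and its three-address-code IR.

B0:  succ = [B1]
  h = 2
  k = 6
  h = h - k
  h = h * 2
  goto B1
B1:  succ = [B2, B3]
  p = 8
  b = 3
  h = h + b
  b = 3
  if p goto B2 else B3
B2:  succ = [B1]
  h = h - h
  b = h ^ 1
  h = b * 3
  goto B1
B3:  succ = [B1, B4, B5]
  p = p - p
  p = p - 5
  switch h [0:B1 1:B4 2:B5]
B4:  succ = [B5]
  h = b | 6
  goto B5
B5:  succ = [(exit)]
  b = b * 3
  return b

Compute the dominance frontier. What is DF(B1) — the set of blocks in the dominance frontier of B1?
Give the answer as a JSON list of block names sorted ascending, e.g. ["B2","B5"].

idom tree: B1←B0 B2←B1 B3←B1 B4←B3 B5←B3
Dom at joins:
  B1: preds {B0,B2,B3}: {B0} ∩ {B0,B1,B2} ∩ {B0,B1,B3} = {B0}; idom=B0
  B5: preds {B3,B4}: {B0,B1,B3} ∩ {B0,B1,B3,B4} = {B0,B1,B3}; idom=B3

DF derivation:
  B1←B0: walk · to B0
  B1←B2: walk B2→B1 to B0
  B1←B3: walk B3→B1 to B0
  B5←B3: walk · to B3
  B5←B4: walk B4 to B3
  DF(B0)=∅
  DF(B1)={B1}
  DF(B2)={B1}
  DF(B3)={B1}
  DF(B4)={B5}
  DF(B5)=∅

DF(B1) = ["B1"]

Answer: ["B1"]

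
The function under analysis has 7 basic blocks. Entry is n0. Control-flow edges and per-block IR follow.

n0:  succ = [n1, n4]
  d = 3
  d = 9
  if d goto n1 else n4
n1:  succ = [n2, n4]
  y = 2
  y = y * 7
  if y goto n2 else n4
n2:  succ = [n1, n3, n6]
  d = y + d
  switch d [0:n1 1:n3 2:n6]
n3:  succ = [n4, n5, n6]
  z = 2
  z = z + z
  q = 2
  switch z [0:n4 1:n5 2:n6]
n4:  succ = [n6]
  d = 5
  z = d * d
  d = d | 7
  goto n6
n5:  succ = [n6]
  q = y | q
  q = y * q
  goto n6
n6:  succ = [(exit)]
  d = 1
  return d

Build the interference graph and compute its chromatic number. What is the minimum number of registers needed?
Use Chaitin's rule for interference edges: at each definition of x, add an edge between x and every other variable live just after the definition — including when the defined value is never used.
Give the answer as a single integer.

Block summaries:
  n0: def={d} ue=∅
  n1: def={y} ue=∅
  n2: def={d} ue={d,y}
  n3: def={q,z} ue=∅
  n4: def={d,z} ue=∅
  n5: def={q} ue={q,y}
  n6: def={d} ue=∅

Live sets:
  n0 li=∅ lo={d}
  n1 li={d} lo={d,y}
  n2 li={d,y} lo={d,y}
  n3 li={y} lo={q,y}
  n4 li=∅ lo=∅
  n5 li={q,y} lo=∅
  n6 li=∅ lo=∅

Conflict graph:
  d: {y,z}
  q: {y,z}
  y: {d,q,z}
  z: {d,q,y}

Chromatic number:
  lower bound: {d,y,z} mutually conflict ⇒ χ ≥ 3
  3-colouring: c0={y}  c1={z}  c2={d,q}
  χ = 3

Answer: 3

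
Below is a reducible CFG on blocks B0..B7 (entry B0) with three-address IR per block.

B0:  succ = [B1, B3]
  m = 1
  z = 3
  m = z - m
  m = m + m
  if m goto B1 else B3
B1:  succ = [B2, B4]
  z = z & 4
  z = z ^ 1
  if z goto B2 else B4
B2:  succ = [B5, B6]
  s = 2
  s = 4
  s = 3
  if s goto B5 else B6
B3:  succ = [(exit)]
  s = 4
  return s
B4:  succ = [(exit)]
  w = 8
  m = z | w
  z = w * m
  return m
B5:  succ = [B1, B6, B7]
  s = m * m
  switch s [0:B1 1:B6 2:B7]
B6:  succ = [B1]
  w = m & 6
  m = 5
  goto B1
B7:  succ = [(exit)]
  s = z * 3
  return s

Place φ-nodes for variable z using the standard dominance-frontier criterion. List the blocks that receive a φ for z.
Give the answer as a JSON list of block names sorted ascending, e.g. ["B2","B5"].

Answer: ["B1"]

Derivation:
idom tree: B1←B0 B2←B1 B3←B0 B4←B1 B5←B2 B6←B2 B7←B5
Dom at joins:
  B1: preds {B0,B5,B6}: {B0} ∩ {B0,B1,B2,B5} ∩ {B0,B1,B2,B6} = {B0}; idom=B0
  B6: preds {B2,B5}: {B0,B1,B2} ∩ {B0,B1,B2,B5} = {B0,B1,B2}; idom=B2

Frontier:
  join B1 pred B0: · stop@B0
  join B1 pred B5: B5→B2→B1 stop@B0
  join B1 pred B6: B6→B2→B1 stop@B0
  join B6 pred B2: · stop@B2
  join B6 pred B5: B5 stop@B2
  DF(B0)=∅
  DF(B1)={B1}
  DF(B2)={B1}
  DF(B3)=∅
  DF(B4)=∅
  DF(B5)={B1,B6}
  DF(B6)={B1}
  DF(B7)=∅

φ for z: defs {B0,B1,B4}
  DF⁺ = {B1}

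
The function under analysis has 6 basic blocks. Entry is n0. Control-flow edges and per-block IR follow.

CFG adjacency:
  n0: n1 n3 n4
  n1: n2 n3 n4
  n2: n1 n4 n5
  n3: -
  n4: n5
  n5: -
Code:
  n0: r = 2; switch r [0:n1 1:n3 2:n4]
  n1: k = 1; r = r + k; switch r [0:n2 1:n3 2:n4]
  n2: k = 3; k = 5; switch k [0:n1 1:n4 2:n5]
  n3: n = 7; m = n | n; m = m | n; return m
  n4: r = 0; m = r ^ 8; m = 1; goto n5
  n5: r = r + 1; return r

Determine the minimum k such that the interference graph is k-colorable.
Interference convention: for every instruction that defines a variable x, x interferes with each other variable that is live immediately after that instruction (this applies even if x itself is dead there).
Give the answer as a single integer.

Block summaries:
  n0: def={r} ue=∅
  n1: def={k,r} ue={r}
  n2: def={k} ue=∅
  n3: def={m,n} ue=∅
  n4: def={m,r} ue=∅
  n5: def={r} ue={r}

Backward fixpoint:
  n0 li=∅ lo={r}
  n1 li={r} lo={r}
  n2 li={r} lo={r}
  n3 li=∅ lo=∅
  n4 li=∅ lo={r}
  n5 li={r} lo=∅

Conflict graph:
  k↔{r}
  m↔{n,r}
  n↔{m}
  r↔{k,m}

Colouring:
  {k,r} pairwise interfere (2-clique) ⇒ χ ≥ 2
  assign k→R0 m→R0 n→R1 r→R1 — no edge inside a register ⇒ χ ≤ 2
  χ = 2

Answer: 2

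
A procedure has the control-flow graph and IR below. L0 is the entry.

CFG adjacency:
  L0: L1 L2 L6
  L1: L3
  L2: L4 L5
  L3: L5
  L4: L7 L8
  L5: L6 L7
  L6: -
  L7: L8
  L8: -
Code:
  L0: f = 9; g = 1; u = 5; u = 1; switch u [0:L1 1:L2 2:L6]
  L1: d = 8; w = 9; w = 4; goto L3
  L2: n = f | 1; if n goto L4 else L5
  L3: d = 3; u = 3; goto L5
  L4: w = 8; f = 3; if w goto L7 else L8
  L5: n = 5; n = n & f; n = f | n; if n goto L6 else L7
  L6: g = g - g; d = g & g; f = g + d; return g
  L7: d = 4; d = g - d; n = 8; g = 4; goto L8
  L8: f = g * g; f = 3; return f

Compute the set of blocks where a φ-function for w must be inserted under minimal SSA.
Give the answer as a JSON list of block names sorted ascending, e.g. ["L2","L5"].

idom tree: L1←L0 L2←L0 L3←L1 L4←L2 L5←L0 L6←L0 L7←L0 L8←L0
Dom∩ at merges:
  L5: preds {L2,L3}: {L0,L2} ∩ {L0,L1,L3} = {L0}; idom=L0
  L6: preds {L0,L5}: {L0} ∩ {L0,L5} = {L0}; idom=L0
  L7: preds {L4,L5}: {L0,L2,L4} ∩ {L0,L5} = {L0}; idom=L0
  L8: preds {L4,L7}: {L0,L2,L4} ∩ {L0,L7} = {L0}; idom=L0

DF derivation:
  L5←L2: walk L2 to L0
  L5←L3: walk L3→L1 to L0
  L6←L0: walk · to L0
  L6←L5: walk L5 to L0
  L7←L4: walk L4→L2 to L0
  L7←L5: walk L5 to L0
  L8←L4: walk L4→L2 to L0
  L8←L7: walk L7 to L0
  L0 → ∅
  L1 → {L5}
  L2 → {L5,L7,L8}
  L3 → {L5}
  L4 → {L7,L8}
  L5 → {L6,L7}
  L6 → ∅
  L7 → {L8}
  L8 → ∅

φ for w: defs {L1,L4}
  DF⁺ = {L5,L6,L7,L8}

Answer: ["L5", "L6", "L7", "L8"]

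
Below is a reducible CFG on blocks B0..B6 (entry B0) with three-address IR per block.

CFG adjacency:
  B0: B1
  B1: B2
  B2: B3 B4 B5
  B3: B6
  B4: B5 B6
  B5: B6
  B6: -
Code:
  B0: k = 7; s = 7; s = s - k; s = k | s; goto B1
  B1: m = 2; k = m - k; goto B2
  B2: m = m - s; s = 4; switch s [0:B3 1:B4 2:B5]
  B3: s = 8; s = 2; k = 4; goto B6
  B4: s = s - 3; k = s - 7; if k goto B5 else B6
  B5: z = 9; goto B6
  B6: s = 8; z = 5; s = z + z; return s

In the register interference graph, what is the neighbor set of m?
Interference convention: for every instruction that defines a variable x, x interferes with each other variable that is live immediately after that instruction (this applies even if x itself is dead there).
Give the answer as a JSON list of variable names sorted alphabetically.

def/use:
  B0 def {k,s} use ∅
  B1 def {k,m} use {k}
  B2 def {m,s} use {m,s}
  B3 def {k,s} use ∅
  B4 def {k,s} use {s}
  B5 def {z} use ∅
  B6 def {s,z} use ∅

Live sets:
  B0 li=∅ lo={k,s}
  B1 li={k,s} lo={m,s}
  B2 li={m,s} lo={s}
  B3 li=∅ lo=∅
  B4 li={s} lo=∅
  B5 li=∅ lo=∅
  B6 li=∅ lo=∅

Interference:
  k: {m,s}
  m: {k,s}
  s: {k,m}
  z: ∅

N(m) = ["k", "s"]

Answer: ["k", "s"]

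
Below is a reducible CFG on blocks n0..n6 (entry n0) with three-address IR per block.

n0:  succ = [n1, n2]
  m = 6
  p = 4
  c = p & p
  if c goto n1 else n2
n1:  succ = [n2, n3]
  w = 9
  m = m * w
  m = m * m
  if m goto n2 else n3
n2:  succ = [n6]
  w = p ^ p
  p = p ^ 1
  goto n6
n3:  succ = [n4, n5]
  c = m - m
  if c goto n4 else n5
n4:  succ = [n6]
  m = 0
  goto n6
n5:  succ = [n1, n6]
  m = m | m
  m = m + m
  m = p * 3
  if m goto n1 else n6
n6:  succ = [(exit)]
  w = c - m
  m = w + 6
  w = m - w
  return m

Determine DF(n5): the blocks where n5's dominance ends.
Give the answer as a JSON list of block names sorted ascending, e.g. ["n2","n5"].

Answer: ["n1", "n6"]

Derivation:
idom tree: n1←n0 n2←n0 n3←n1 n4←n3 n5←n3 n6←n0
Dom at joins:
  n1: preds {n0,n5}: {n0} ∩ {n0,n1,n3,n5} = {n0}; idom=n0
  n2: preds {n0,n1}: {n0} ∩ {n0,n1} = {n0}; idom=n0
  n6: preds {n2,n4,n5}: {n0,n2} ∩ {n0,n1,n3,n4} ∩ {n0,n1,n3,n5} = {n0}; idom=n0

DF walk-up:
  join n1 pred n0: · stop@n0
  join n1 pred n5: n5→n3→n1 stop@n0
  join n2 pred n0: · stop@n0
  join n2 pred n1: n1 stop@n0
  join n6 pred n2: n2 stop@n0
  join n6 pred n4: n4→n3→n1 stop@n0
  join n6 pred n5: n5→n3→n1 stop@n0
  DF(n0)=∅
  DF(n1)={n1,n2,n6}
  DF(n2)={n6}
  DF(n3)={n1,n6}
  DF(n4)={n6}
  DF(n5)={n1,n6}
  DF(n6)=∅

DF(n5) = ["n1", "n6"]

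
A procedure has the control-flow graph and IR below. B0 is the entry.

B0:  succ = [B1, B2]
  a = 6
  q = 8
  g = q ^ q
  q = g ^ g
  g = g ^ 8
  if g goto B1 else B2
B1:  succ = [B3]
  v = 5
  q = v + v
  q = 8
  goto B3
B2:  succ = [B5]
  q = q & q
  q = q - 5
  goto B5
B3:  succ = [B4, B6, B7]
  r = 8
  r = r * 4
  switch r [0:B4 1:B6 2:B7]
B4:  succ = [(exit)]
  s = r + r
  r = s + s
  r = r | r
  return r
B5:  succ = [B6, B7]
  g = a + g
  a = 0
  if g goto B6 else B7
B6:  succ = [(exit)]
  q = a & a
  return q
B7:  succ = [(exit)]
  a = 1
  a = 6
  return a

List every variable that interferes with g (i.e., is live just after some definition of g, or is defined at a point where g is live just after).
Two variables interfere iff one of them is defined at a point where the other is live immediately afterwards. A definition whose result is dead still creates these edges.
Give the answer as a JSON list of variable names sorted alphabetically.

Per-block:
  B0: {a,g,q} / ∅
  B1: {q,v} / ∅
  B2: {q} / {q}
  B3: {r} / ∅
  B4: {r,s} / {r}
  B5: {a,g} / {a,g}
  B6: {q} / {a}
  B7: {a} / ∅

Liveness:
  B0: in=∅ out={a,g,q}
  B1: in={a} out={a}
  B2: in={a,g,q} out={a,g}
  B3: in={a} out={a,r}
  B4: in={r} out=∅
  B5: in={a,g} out={a}
  B6: in={a} out=∅
  B7: in=∅ out=∅

Interfere edges:
  a: {g,q,r,v}
  g: {a,q}
  q: {a,g}
  r: {a}
  s: ∅
  v: {a}

N(g) = ["a", "q"]

Answer: ["a", "q"]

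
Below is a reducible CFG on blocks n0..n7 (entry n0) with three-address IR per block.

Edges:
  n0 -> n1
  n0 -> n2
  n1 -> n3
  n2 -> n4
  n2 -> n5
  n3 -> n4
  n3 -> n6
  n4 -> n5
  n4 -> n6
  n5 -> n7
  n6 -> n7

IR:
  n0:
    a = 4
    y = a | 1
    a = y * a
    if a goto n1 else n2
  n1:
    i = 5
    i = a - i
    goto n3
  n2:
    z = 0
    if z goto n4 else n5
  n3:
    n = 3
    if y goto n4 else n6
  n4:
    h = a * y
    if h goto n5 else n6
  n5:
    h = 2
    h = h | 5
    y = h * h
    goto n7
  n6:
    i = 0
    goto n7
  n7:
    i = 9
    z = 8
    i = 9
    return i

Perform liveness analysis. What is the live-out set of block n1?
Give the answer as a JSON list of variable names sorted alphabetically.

Answer: ["a", "y"]

Working:
Block summaries:
  n0: def={a,y} ue=∅
  n1: def={i} ue={a}
  n2: def={z} ue=∅
  n3: def={n} ue={y}
  n4: def={h} ue={a,y}
  n5: def={h,y} ue=∅
  n6: def={i} ue=∅
  n7: def={i,z} ue=∅

Live sets:
  n0: in=∅ out={a,y}
  n1: in={a,y} out={a,y}
  n2: in={a,y} out={a,y}
  n3: in={a,y} out={a,y}
  n4: in={a,y} out=∅
  n5: in=∅ out=∅
  n6: in=∅ out=∅
  n7: in=∅ out=∅

live-out(n1) = ["a", "y"]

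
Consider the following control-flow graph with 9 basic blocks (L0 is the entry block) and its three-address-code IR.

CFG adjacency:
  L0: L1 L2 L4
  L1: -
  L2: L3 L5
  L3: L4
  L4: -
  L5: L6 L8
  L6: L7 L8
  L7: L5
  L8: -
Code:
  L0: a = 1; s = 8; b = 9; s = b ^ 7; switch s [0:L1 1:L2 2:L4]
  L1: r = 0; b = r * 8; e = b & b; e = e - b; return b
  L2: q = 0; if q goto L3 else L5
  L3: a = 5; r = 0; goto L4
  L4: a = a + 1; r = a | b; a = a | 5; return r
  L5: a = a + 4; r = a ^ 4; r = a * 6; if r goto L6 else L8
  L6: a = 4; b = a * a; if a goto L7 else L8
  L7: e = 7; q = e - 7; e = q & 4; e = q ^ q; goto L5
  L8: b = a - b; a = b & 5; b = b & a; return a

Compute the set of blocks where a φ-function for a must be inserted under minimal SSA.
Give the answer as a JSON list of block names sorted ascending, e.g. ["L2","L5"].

Answer: ["L4", "L5", "L8"]

Analysis:
idom tree: L1←L0 L2←L0 L3←L2 L4←L0 L5←L2 L6←L5 L7←L6 L8←L5
Join-block Dom:
  L4: preds {L0,L3}: {L0} ∩ {L0,L2,L3} = {L0}; idom=L0
  L5: preds {L2,L7}: {L0,L2} ∩ {L0,L2,L5,L6,L7} = {L0,L2}; idom=L2
  L8: preds {L5,L6}: {L0,L2,L5} ∩ {L0,L2,L5,L6} = {L0,L2,L5}; idom=L5

DF walk-up:
  join L4 pred L0: · stop@L0
  join L4 pred L3: L3→L2 stop@L0
  join L5 pred L2: · stop@L2
  join L5 pred L7: L7→L6→L5 stop@L2
  join L8 pred L5: · stop@L5
  join L8 pred L6: L6 stop@L5
  L0: DF=∅
  L1: DF=∅
  L2: DF={L4}
  L3: DF={L4}
  L4: DF=∅
  L5: DF={L5}
  L6: DF={L5,L8}
  L7: DF={L5}
  L8: DF=∅

φ for a: defs {L0,L3,L4,L5,L6,L8}
  DF⁺ = {L4,L5,L8}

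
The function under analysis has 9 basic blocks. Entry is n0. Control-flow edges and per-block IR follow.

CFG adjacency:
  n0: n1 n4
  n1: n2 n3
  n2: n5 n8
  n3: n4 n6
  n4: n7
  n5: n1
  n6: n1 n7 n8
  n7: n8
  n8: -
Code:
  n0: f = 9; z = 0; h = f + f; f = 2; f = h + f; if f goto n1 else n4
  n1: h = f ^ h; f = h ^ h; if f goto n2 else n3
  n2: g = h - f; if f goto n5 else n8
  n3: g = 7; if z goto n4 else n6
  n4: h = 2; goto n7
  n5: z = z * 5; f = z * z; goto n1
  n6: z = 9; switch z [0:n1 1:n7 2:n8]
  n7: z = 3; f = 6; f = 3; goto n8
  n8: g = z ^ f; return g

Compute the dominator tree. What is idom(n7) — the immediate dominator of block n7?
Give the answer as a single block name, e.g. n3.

idom tree: n1←n0 n2←n1 n3←n1 n4←n0 n5←n2 n6←n3 n7←n0 n8←n0
Dom at joins:
  n1: preds {n0,n5,n6}: {n0} ∩ {n0,n1,n2,n5} ∩ {n0,n1,n3,n6} = {n0}; idom=n0
  n4: preds {n0,n3}: {n0} ∩ {n0,n1,n3} = {n0}; idom=n0
  n7: preds {n4,n6}: {n0,n4} ∩ {n0,n1,n3,n6} = {n0}; idom=n0
  n8: preds {n2,n6,n7}: {n0,n1,n2} ∩ {n0,n1,n3,n6} ∩ {n0,n7} = {n0}; idom=n0

idom(n7) = n0

Answer: n0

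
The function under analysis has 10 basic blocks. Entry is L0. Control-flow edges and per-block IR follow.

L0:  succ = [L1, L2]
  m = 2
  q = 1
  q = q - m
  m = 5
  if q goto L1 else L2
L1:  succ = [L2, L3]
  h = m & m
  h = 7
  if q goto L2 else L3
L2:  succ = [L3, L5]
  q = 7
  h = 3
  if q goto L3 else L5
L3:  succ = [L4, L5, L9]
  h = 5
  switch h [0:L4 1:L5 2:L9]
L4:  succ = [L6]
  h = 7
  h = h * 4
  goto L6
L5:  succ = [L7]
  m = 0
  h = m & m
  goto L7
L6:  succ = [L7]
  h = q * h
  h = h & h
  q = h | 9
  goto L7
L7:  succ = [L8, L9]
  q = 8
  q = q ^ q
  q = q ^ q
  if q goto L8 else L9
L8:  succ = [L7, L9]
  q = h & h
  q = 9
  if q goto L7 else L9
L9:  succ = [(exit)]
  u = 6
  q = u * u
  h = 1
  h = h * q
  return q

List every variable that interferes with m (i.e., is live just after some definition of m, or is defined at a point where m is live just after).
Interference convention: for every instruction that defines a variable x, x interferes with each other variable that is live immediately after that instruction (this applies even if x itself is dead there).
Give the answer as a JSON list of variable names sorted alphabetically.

Answer: ["q"]

Analysis:
def/use:
  L0: {m,q} / ∅
  L1: {h} / {m,q}
  L2: {h,q} / ∅
  L3: {h} / ∅
  L4: {h} / ∅
  L5: {h,m} / ∅
  L6: {h,q} / {h,q}
  L7: {q} / ∅
  L8: {q} / {h}
  L9: {h,q,u} / ∅

Backward fixpoint:
  live L0: ∅→{m,q}
  live L1: {m,q}→{q}
  live L2: ∅→{q}
  live L3: {q}→{q}
  live L4: {q}→{h,q}
  live L5: ∅→{h}
  live L6: {h,q}→{h}
  live L7: {h}→{h}
  live L8: {h}→{h}
  live L9: ∅→∅

Interfere edges:
  h↔{q}
  m↔{q}
  q↔{h,m}
  u↔∅

N(m) = ["q"]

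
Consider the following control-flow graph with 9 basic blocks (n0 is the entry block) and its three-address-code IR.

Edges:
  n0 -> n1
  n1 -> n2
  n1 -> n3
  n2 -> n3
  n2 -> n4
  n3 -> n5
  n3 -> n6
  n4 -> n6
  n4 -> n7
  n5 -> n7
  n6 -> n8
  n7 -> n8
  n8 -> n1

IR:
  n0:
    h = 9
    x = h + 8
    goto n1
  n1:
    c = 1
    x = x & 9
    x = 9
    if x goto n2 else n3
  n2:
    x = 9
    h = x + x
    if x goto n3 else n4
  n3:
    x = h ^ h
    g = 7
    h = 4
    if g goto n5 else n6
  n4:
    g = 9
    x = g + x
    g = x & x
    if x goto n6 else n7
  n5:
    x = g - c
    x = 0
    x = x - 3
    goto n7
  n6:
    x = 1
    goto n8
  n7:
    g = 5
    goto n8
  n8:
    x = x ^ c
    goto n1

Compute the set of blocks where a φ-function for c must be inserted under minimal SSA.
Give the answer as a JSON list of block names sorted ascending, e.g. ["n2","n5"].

Answer: ["n1"]

Analysis:
idom tree: n1←n0 n2←n1 n3←n1 n4←n2 n5←n3 n6←n1 n7←n1 n8←n1
Dom∩ at merges:
  n1: preds {n0,n8}: {n0} ∩ {n0,n1,n8} = {n0}; idom=n0
  n3: preds {n1,n2}: {n0,n1} ∩ {n0,n1,n2} = {n0,n1}; idom=n1
  n6: preds {n3,n4}: {n0,n1,n3} ∩ {n0,n1,n2,n4} = {n0,n1}; idom=n1
  n7: preds {n4,n5}: {n0,n1,n2,n4} ∩ {n0,n1,n3,n5} = {n0,n1}; idom=n1
  n8: preds {n6,n7}: {n0,n1,n6} ∩ {n0,n1,n7} = {n0,n1}; idom=n1

DF walk-up:
  join n1 pred n0: · stop@n0
  join n1 pred n8: n8→n1 stop@n0
  join n3 pred n1: · stop@n1
  join n3 pred n2: n2 stop@n1
  join n6 pred n3: n3 stop@n1
  join n6 pred n4: n4→n2 stop@n1
  join n7 pred n4: n4→n2 stop@n1
  join n7 pred n5: n5→n3 stop@n1
  join n8 pred n6: n6 stop@n1
  join n8 pred n7: n7 stop@n1
  DF(n0)=∅
  DF(n1)={n1}
  DF(n2)={n3,n6,n7}
  DF(n3)={n6,n7}
  DF(n4)={n6,n7}
  DF(n5)={n7}
  DF(n6)={n8}
  DF(n7)={n8}
  DF(n8)={n1}

φ for c: defs {n1}
  DF⁺ = {n1}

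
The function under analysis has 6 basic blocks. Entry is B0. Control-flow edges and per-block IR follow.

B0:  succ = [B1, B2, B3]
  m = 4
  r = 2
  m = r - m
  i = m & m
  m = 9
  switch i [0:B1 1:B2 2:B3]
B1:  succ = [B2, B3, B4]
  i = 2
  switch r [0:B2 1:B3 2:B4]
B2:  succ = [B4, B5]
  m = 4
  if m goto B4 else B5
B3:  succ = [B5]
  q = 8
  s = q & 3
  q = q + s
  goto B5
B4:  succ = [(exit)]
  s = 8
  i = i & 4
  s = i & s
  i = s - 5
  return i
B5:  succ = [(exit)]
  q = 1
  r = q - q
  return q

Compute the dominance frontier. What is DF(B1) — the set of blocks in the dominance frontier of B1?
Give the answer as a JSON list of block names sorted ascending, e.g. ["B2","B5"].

idom tree: B1←B0 B2←B0 B3←B0 B4←B0 B5←B0
Dom at joins:
  B2: preds {B0,B1}: {B0} ∩ {B0,B1} = {B0}; idom=B0
  B3: preds {B0,B1}: {B0} ∩ {B0,B1} = {B0}; idom=B0
  B4: preds {B1,B2}: {B0,B1} ∩ {B0,B2} = {B0}; idom=B0
  B5: preds {B2,B3}: {B0,B2} ∩ {B0,B3} = {B0}; idom=B0

DF walk-up:
  join B2 pred B0: · stop@B0
  join B2 pred B1: B1 stop@B0
  join B3 pred B0: · stop@B0
  join B3 pred B1: B1 stop@B0
  join B4 pred B1: B1 stop@B0
  join B4 pred B2: B2 stop@B0
  join B5 pred B2: B2 stop@B0
  join B5 pred B3: B3 stop@B0
  B0 → ∅
  B1 → {B2,B3,B4}
  B2 → {B4,B5}
  B3 → {B5}
  B4 → ∅
  B5 → ∅

DF(B1) = ["B2", "B3", "B4"]

Answer: ["B2", "B3", "B4"]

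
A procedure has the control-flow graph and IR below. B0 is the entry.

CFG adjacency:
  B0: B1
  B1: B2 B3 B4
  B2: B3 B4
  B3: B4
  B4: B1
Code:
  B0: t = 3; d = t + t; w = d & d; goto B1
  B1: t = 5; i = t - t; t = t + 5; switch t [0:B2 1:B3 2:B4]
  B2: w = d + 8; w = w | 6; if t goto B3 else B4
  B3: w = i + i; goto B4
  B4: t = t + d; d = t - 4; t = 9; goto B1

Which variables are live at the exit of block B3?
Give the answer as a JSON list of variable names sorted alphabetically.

Answer: ["d", "t"]

Derivation:
Per-block:
  B0 def {d,t,w} use ∅
  B1 def {i,t} use ∅
  B2 def {w} use {d,t}
  B3 def {w} use {i}
  B4 def {d,t} use {d,t}

Backward fixpoint:
  B0: in=∅ out={d}
  B1: in={d} out={d,i,t}
  B2: in={d,i,t} out={d,i,t}
  B3: in={d,i,t} out={d,t}
  B4: in={d,t} out={d}

live-out(B3) = ["d", "t"]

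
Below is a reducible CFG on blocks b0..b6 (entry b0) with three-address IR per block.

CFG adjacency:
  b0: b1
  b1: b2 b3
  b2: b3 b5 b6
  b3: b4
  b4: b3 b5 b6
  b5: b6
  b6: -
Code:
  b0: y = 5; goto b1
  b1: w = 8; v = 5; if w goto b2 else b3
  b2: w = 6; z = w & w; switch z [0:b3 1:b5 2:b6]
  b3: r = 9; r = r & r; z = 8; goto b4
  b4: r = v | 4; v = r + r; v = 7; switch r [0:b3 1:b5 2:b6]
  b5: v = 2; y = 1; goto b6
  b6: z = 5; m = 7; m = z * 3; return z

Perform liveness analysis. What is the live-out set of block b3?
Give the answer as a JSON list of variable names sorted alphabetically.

Answer: ["v"]

Analysis:
Per-block:
  b0: {y} / ∅
  b1: {v,w} / ∅
  b2: {w,z} / ∅
  b3: {r,z} / ∅
  b4: {r,v} / {v}
  b5: {v,y} / ∅
  b6: {m,z} / ∅

Liveness:
  b0 li=∅ lo=∅
  b1 li=∅ lo={v}
  b2 li={v} lo={v}
  b3 li={v} lo={v}
  b4 li={v} lo={v}
  b5 li=∅ lo=∅
  b6 li=∅ lo=∅

live-out(b3) = ["v"]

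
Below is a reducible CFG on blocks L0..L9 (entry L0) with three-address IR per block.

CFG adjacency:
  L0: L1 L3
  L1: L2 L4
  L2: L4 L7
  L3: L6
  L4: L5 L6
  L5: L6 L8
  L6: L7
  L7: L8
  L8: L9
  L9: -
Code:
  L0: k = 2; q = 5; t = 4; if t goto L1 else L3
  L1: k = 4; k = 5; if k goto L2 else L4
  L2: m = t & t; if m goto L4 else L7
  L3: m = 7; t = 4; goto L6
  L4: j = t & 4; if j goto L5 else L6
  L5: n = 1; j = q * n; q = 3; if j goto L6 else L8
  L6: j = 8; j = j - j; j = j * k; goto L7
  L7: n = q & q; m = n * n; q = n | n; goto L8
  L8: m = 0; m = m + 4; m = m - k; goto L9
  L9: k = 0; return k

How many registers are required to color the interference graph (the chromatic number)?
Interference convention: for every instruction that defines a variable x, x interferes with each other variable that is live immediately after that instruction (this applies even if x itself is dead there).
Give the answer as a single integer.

Answer: 4

Analysis:
Block summaries:
  L0: def={k,q,t} ue=∅
  L1: def={k} ue=∅
  L2: def={m} ue={t}
  L3: def={m,t} ue=∅
  L4: def={j} ue={t}
  L5: def={j,n,q} ue={q}
  L6: def={j} ue={k}
  L7: def={m,n,q} ue={q}
  L8: def={m} ue={k}
  L9: def={k} ue=∅

Liveness:
  L0: in=∅ out={k,q,t}
  L1: in={q,t} out={k,q,t}
  L2: in={k,q,t} out={k,q,t}
  L3: in={k,q} out={k,q}
  L4: in={k,q,t} out={k,q}
  L5: in={k,q} out={k,q}
  L6: in={k,q} out={k,q}
  L7: in={k,q} out={k}
  L8: in={k} out=∅
  L9: in=∅ out=∅

Interfere edges:
  j↔{k,q}
  k↔{j,m,n,q,t}
  m↔{k,n,q,t}
  n↔{k,m,q}
  q↔{j,k,m,n,t}
  t↔{k,m,q}

Registers:
  {k,m,n,q} pairwise interfere (4-clique) ⇒ χ ≥ 4
  assign j→r2 k→r0 m→r2 n→r3 q→r1 t→r3 — no edge inside a register ⇒ χ ≤ 4
  χ = 4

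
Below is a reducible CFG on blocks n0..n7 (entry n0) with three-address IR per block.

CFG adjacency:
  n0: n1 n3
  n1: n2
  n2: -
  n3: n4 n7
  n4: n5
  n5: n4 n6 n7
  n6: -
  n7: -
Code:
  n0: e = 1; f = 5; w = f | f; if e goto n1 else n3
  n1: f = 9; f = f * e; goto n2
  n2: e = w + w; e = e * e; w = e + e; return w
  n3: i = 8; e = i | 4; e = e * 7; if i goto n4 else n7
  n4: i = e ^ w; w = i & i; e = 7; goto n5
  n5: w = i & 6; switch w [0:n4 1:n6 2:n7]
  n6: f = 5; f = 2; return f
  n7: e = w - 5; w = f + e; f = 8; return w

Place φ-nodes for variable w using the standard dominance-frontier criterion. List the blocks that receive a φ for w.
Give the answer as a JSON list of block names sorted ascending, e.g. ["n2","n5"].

idom tree: n1←n0 n2←n1 n3←n0 n4←n3 n5←n4 n6←n5 n7←n3
Dom∩ at merges:
  n4: preds {n3,n5}: {n0,n3} ∩ {n0,n3,n4,n5} = {n0,n3}; idom=n3
  n7: preds {n3,n5}: {n0,n3} ∩ {n0,n3,n4,n5} = {n0,n3}; idom=n3

DF derivation:
  n4←n3: walk · to n3
  n4←n5: walk n5→n4 to n3
  n7←n3: walk · to n3
  n7←n5: walk n5→n4 to n3
  DF(n0)=∅
  DF(n1)=∅
  DF(n2)=∅
  DF(n3)=∅
  DF(n4)={n4,n7}
  DF(n5)={n4,n7}
  DF(n6)=∅
  DF(n7)=∅

φ for w: defs {n0,n2,n4,n5,n7}
  DF⁺ = {n4,n7}

Answer: ["n4", "n7"]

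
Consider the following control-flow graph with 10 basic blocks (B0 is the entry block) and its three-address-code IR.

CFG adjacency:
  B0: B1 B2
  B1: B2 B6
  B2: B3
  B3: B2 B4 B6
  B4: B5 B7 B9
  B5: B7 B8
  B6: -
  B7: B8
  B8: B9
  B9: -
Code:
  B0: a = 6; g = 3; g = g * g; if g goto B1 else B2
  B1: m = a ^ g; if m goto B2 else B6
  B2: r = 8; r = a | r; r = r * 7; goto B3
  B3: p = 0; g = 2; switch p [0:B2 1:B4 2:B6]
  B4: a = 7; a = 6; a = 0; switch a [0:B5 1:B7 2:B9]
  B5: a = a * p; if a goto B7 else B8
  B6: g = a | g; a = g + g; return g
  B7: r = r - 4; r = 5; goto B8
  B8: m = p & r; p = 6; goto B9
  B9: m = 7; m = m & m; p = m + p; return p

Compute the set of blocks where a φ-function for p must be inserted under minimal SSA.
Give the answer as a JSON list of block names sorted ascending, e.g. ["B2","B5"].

Answer: ["B2", "B6", "B9"]

Analysis:
idom tree: B1←B0 B2←B0 B3←B2 B4←B3 B5←B4 B6←B0 B7←B4 B8←B4 B9←B4
Dom∩ at merges:
  B2: preds {B0,B1,B3}: {B0} ∩ {B0,B1} ∩ {B0,B2,B3} = {B0}; idom=B0
  B6: preds {B1,B3}: {B0,B1} ∩ {B0,B2,B3} = {B0}; idom=B0
  B7: preds {B4,B5}: {B0,B2,B3,B4} ∩ {B0,B2,B3,B4,B5} = {B0,B2,B3,B4}; idom=B4
  B8: preds {B5,B7}: {B0,B2,B3,B4,B5} ∩ {B0,B2,B3,B4,B7} = {B0,B2,B3,B4}; idom=B4
  B9: preds {B4,B8}: {B0,B2,B3,B4} ∩ {B0,B2,B3,B4,B8} = {B0,B2,B3,B4}; idom=B4

Frontier:
  B2←B0: walk · to B0
  B2←B1: walk B1 to B0
  B2←B3: walk B3→B2 to B0
  B6←B1: walk B1 to B0
  B6←B3: walk B3→B2 to B0
  B7←B4: walk · to B4
  B7←B5: walk B5 to B4
  B8←B5: walk B5 to B4
  B8←B7: walk B7 to B4
  B9←B4: walk · to B4
  B9←B8: walk B8 to B4
  DF(B0)=∅
  DF(B1)={B2,B6}
  DF(B2)={B2,B6}
  DF(B3)={B2,B6}
  DF(B4)=∅
  DF(B5)={B7,B8}
  DF(B6)=∅
  DF(B7)={B8}
  DF(B8)={B9}
  DF(B9)=∅

φ for p: defs {B3,B8,B9}
  DF⁺ = {B2,B6,B9}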